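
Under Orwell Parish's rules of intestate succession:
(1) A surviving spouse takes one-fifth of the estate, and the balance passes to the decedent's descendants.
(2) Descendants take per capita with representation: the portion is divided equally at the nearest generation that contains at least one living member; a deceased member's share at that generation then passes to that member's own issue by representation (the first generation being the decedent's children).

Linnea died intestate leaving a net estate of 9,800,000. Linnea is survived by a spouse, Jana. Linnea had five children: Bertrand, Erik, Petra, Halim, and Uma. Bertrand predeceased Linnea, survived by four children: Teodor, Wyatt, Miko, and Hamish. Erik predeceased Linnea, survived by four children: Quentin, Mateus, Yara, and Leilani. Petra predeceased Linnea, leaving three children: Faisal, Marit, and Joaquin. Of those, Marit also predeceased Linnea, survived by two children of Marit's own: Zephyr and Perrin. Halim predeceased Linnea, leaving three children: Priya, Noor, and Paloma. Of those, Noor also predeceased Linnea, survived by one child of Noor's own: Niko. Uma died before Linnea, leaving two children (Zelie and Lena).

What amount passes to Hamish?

Jana takes one-fifth of 9,800,000 = 1,960,000. The remaining 7,840,000 passes to the descendants.
No child survives, so the initial division is made at the grandchildren's generation.
The descendants' portion (7,840,000) is divided into 16 shares of 490,000: Teodor, Wyatt, Miko, Hamish, Quentin, Mateus, Yara, Leilani, Faisal, Joaquin, Priya, Paloma, Zelie, and Lena each take 490,000; Marit's 490,000 share passes to Marit's issue; Noor's 490,000 share passes to Noor's issue.
Marit's share (490,000) is divided into 2 shares of 245,000: Zephyr and Perrin each take 245,000.
Noor's share (490,000) passes entirely to Niko.

Hamish receives 490,000.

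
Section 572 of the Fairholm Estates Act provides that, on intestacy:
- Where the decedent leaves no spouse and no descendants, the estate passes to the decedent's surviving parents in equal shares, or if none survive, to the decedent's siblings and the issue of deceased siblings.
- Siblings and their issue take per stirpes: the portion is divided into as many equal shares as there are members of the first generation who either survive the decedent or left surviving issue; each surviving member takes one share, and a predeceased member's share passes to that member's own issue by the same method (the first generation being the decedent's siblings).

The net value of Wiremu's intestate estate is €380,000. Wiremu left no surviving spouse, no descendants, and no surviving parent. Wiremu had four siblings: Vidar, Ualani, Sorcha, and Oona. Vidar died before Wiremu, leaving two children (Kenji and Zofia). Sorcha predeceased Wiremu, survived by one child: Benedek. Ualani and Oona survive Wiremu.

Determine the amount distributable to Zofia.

The entire €380,000 passes to the siblings and their issue.
That amount (€380,000) is divided into 4 shares of €95,000: Ualani and Oona each take €95,000; Vidar's €95,000 share passes to Vidar's issue; Sorcha's €95,000 share passes to Sorcha's issue.
Vidar's share (€95,000) is divided into 2 shares of €47,500: Kenji and Zofia each take €47,500.
Sorcha's share (€95,000) passes entirely to Benedek.

Zofia receives €47,500.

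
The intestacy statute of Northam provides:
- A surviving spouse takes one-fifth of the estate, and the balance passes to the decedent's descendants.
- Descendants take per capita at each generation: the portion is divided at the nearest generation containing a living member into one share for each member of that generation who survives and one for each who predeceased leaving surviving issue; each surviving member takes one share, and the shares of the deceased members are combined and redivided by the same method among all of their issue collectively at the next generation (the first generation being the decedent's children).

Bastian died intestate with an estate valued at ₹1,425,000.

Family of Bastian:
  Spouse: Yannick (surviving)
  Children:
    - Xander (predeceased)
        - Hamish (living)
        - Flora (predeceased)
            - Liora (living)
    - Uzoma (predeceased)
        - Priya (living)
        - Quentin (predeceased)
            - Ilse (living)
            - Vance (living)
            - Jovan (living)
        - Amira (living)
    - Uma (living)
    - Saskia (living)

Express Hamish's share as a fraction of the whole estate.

Hamish receives 2/25 of the estate.

Yannick takes one-fifth of ₹1,425,000 = ₹285,000. The remaining ₹1,140,000 passes to the descendants.
The descendants' portion (₹1,140,000) is divided at the children's generation into 4 shares of ₹285,000. Uma and Saskia each take ₹285,000. The 2 shares of the deceased (Xander and Uzoma) are combined into a pool of ₹570,000.
That pool (₹570,000) is divided at the grandchildren's generation into 5 shares of ₹114,000. Hamish, Priya, and Amira each take ₹114,000. The 2 shares of the deceased (Flora and Quentin) are combined into a pool of ₹228,000.
That pool (₹228,000) is divided at the great-grandchildren's generation equally among Liora, Ilse, Vance, and Jovan: ₹57,000 each.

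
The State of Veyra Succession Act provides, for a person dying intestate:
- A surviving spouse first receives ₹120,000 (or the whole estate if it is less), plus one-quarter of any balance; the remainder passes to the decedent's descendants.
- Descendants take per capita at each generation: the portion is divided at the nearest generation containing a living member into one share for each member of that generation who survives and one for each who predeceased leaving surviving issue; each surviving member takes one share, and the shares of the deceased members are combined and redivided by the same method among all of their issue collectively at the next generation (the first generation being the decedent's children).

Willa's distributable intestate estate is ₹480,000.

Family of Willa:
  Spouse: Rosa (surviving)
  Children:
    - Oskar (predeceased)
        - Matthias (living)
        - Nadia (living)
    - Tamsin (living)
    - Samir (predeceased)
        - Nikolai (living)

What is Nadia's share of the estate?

Rosa first takes ₹120,000, leaving a balance of ₹360,000. Rosa then takes one-quarter of the balance (₹90,000), for a total of ₹210,000. The remaining ₹270,000 passes to the descendants.
The descendants' portion (₹270,000) is divided at the children's generation into 3 shares of ₹90,000. Tamsin takes ₹90,000. The 2 shares of the deceased (Oskar and Samir) are combined into a pool of ₹180,000.
That pool (₹180,000) is divided at the grandchildren's generation equally among Matthias, Nadia, and Nikolai: ₹60,000 each.

Nadia receives ₹60,000.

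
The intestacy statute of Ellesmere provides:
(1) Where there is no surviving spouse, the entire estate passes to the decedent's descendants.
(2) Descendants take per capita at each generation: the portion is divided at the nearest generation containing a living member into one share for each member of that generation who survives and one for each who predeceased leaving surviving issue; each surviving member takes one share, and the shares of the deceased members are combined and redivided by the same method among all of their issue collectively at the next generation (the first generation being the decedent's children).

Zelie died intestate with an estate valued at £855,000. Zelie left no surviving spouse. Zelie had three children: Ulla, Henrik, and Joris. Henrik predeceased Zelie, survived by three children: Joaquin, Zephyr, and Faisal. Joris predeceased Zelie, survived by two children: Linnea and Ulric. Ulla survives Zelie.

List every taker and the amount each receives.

The entire £855,000 passes to the descendants.
That amount (£855,000) is divided at the children's generation into 3 shares of £285,000. Ulla takes £285,000. The 2 shares of the deceased (Henrik and Joris) are combined into a pool of £570,000.
That pool (£570,000) is divided at the grandchildren's generation equally among Joaquin, Zephyr, Faisal, Linnea, and Ulric: £114,000 each.

Ulla: £285,000; Joaquin: £114,000; Zephyr: £114,000; Faisal: £114,000; Linnea: £114,000; Ulric: £114,000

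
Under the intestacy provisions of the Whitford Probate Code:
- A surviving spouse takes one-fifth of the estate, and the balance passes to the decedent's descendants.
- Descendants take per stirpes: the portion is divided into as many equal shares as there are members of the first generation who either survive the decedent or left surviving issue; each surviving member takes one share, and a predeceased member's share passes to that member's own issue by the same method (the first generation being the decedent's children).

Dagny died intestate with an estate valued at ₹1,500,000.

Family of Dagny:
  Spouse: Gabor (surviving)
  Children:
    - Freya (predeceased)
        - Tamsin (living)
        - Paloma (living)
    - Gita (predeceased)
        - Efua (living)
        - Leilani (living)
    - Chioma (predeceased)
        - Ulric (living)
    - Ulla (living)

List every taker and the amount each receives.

Gabor: ₹300,000; Tamsin: ₹150,000; Paloma: ₹150,000; Efua: ₹150,000; Leilani: ₹150,000; Ulric: ₹300,000; Ulla: ₹300,000

Gabor takes one-fifth of ₹1,500,000 = ₹300,000. The remaining ₹1,200,000 passes to the descendants.
The descendants' portion (₹1,200,000) is divided into 4 shares of ₹300,000: Ulla takes ₹300,000; Freya's ₹300,000 share passes to Freya's issue; Gita's ₹300,000 share passes to Gita's issue; Chioma's ₹300,000 share passes to Chioma's issue.
Freya's share (₹300,000) is divided into 2 shares of ₹150,000: Tamsin and Paloma each take ₹150,000.
Gita's share (₹300,000) is divided into 2 shares of ₹150,000: Efua and Leilani each take ₹150,000.
Chioma's share (₹300,000) passes entirely to Ulric.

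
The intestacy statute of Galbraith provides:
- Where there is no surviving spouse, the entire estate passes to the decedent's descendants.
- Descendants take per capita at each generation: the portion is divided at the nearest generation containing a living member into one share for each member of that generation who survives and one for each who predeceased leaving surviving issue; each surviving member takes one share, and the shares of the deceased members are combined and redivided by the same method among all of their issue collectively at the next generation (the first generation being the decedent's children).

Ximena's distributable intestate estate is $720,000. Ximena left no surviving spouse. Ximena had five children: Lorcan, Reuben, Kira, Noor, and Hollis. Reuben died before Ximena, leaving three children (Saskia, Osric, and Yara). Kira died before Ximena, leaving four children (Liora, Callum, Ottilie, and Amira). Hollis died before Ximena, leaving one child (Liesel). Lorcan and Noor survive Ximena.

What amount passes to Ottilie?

Ottilie receives $54,000.

The entire $720,000 passes to the descendants.
That amount ($720,000) is divided at the children's generation into 5 shares of $144,000. Lorcan and Noor each take $144,000. The 3 shares of the deceased (Reuben, Kira, and Hollis) are combined into a pool of $432,000.
That pool ($432,000) is divided at the grandchildren's generation equally among Saskia, Osric, Yara, Liora, Callum, Ottilie, Amira, and Liesel: $54,000 each.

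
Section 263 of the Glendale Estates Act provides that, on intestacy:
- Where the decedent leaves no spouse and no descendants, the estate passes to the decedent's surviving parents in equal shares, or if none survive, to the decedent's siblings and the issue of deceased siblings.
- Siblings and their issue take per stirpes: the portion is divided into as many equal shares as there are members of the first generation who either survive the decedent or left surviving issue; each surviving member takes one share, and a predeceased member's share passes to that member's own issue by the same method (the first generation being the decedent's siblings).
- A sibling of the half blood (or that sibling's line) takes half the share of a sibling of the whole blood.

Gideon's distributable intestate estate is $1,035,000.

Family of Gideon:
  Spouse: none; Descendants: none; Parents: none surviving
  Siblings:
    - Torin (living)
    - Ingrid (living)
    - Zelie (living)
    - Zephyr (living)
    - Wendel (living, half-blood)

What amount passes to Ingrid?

The entire $1,035,000 passes to the siblings and their issue.
Counting each half-blood sibling's line as half a unit, there are 9/2 units in $1,035,000, so one unit is $230,000. Whole-blood lines (Torin, Ingrid, Zelie, and Zephyr) take $230,000 each; half-blood lines (Wendel) take $115,000 each.

Ingrid receives $230,000.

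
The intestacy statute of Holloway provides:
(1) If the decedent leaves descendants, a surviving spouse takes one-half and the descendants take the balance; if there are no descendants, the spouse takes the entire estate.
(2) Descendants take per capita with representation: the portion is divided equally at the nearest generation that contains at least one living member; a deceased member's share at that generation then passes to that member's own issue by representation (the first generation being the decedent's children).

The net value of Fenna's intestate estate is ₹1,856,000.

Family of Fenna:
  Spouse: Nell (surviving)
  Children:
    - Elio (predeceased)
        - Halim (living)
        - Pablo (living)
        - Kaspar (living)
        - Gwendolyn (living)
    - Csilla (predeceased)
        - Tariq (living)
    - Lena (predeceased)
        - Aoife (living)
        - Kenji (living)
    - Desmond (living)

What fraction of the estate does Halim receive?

Nell takes one-half of ₹1,856,000 = ₹928,000. The remaining ₹928,000 passes to the descendants.
The descendants' portion (₹928,000) is divided into 4 shares of ₹232,000: Desmond takes ₹232,000; Elio's ₹232,000 share passes to Elio's issue; Csilla's ₹232,000 share passes to Csilla's issue; Lena's ₹232,000 share passes to Lena's issue.
Elio's share (₹232,000) is divided into 4 shares of ₹58,000: Halim, Pablo, Kaspar, and Gwendolyn each take ₹58,000.
Csilla's share (₹232,000) passes entirely to Tariq.
Lena's share (₹232,000) is divided into 2 shares of ₹116,000: Aoife and Kenji each take ₹116,000.

Halim receives 1/32 of the estate.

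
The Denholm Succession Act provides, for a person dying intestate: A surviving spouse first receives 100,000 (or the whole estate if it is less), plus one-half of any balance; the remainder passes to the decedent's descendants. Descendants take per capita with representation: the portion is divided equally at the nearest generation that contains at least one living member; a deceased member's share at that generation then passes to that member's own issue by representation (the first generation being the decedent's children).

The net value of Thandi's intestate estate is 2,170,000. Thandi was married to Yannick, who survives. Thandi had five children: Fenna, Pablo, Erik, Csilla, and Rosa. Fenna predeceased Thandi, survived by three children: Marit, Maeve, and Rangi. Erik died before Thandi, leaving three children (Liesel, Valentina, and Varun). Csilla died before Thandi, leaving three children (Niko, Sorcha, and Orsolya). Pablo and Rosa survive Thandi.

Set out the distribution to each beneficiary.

Yannick: 1,135,000; Marit: 69,000; Maeve: 69,000; Rangi: 69,000; Pablo: 207,000; Liesel: 69,000; Valentina: 69,000; Varun: 69,000; Niko: 69,000; Sorcha: 69,000; Orsolya: 69,000; Rosa: 207,000

Yannick first takes 100,000, leaving a balance of 2,070,000. Yannick then takes one-half of the balance (1,035,000), for a total of 1,135,000. The remaining 1,035,000 passes to the descendants.
The descendants' portion (1,035,000) is divided into 5 shares of 207,000: Pablo and Rosa each take 207,000; Fenna's 207,000 share passes to Fenna's issue; Erik's 207,000 share passes to Erik's issue; Csilla's 207,000 share passes to Csilla's issue.
Fenna's share (207,000) is divided into 3 shares of 69,000: Marit, Maeve, and Rangi each take 69,000.
Erik's share (207,000) is divided into 3 shares of 69,000: Liesel, Valentina, and Varun each take 69,000.
Csilla's share (207,000) is divided into 3 shares of 69,000: Niko, Sorcha, and Orsolya each take 69,000.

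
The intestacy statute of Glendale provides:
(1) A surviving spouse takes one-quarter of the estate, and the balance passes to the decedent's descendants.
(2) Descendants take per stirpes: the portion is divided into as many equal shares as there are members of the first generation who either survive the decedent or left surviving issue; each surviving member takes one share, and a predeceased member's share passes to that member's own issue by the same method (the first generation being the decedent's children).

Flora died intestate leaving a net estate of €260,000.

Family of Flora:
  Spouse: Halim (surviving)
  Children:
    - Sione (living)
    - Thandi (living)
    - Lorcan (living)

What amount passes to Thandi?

Thandi receives €65,000.

Halim takes one-quarter of €260,000 = €65,000. The remaining €195,000 passes to the descendants.
The descendants' portion (€195,000) is divided into 3 shares of €65,000: Sione, Thandi, and Lorcan each take €65,000.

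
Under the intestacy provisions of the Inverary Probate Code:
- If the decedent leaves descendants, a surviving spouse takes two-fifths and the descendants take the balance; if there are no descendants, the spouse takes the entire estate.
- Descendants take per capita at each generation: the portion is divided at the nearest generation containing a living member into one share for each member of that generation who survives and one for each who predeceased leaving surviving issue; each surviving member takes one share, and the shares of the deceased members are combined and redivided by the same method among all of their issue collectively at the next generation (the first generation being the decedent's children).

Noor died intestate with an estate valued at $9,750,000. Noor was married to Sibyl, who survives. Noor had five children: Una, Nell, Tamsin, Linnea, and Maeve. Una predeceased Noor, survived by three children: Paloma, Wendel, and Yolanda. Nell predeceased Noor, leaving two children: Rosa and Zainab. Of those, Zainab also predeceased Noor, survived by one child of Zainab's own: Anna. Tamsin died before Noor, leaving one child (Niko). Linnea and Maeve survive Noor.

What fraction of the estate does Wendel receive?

Sibyl takes two-fifths of $9,750,000 = $3,900,000. The remaining $5,850,000 passes to the descendants.
The descendants' portion ($5,850,000) is divided at the children's generation into 5 shares of $1,170,000. Linnea and Maeve each take $1,170,000. The 3 shares of the deceased (Una, Nell, and Tamsin) are combined into a pool of $3,510,000.
That pool ($3,510,000) is divided at the grandchildren's generation into 6 shares of $585,000. Paloma, Wendel, Yolanda, Rosa, and Niko each take $585,000. The remaining share for the deceased Zainab ($585,000) is carried to the next generation.
That pool ($585,000) passes entirely to Anna, the sole taker at the great-grandchildren's generation.

Wendel receives 3/50 of the estate.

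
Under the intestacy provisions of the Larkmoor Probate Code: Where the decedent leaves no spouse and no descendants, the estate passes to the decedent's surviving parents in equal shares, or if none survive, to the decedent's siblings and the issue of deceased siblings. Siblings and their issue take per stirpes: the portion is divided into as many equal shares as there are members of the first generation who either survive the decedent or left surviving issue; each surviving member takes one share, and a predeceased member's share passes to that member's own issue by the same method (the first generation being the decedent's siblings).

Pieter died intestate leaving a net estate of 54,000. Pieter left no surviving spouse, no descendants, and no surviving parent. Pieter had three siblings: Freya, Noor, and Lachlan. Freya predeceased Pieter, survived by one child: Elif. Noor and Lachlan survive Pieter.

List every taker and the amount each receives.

The entire 54,000 passes to the siblings and their issue.
That amount (54,000) is divided into 3 shares of 18,000: Noor and Lachlan each take 18,000; Freya's 18,000 share passes to Freya's issue.
Freya's share (18,000) passes entirely to Elif.

Elif: 18,000; Noor: 18,000; Lachlan: 18,000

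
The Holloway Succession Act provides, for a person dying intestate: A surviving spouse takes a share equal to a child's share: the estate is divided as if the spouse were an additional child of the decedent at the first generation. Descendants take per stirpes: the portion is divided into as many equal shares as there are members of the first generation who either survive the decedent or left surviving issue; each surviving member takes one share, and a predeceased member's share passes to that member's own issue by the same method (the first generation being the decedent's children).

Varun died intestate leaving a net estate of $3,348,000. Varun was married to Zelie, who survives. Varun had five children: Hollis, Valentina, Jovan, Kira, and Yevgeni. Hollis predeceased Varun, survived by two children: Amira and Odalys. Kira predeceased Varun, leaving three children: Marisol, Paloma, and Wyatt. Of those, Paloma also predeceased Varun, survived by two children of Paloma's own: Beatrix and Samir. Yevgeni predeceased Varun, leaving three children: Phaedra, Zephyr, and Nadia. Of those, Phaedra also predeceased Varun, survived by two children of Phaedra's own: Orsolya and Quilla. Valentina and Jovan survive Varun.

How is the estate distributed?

Zelie: $558,000; Amira: $279,000; Odalys: $279,000; Valentina: $558,000; Jovan: $558,000; Marisol: $186,000; Beatrix: $93,000; Samir: $93,000; Wyatt: $186,000; Orsolya: $93,000; Quilla: $93,000; Zephyr: $186,000; Nadia: $186,000

The spouse counts as an additional share at the children's level, so there are 6 primary shares of $558,000. Zelie takes one such share ($558,000).
The children's combined portion ($2,790,000) is divided into 5 shares of $558,000: Valentina and Jovan each take $558,000; Hollis's $558,000 share passes to Hollis's issue; Kira's $558,000 share passes to Kira's issue; Yevgeni's $558,000 share passes to Yevgeni's issue.
Hollis's share ($558,000) is divided into 2 shares of $279,000: Amira and Odalys each take $279,000.
Kira's share ($558,000) is divided into 3 shares of $186,000: Marisol and Wyatt each take $186,000; Paloma's $186,000 share passes to Paloma's issue.
Paloma's share ($186,000) is divided into 2 shares of $93,000: Beatrix and Samir each take $93,000.
Yevgeni's share ($558,000) is divided into 3 shares of $186,000: Zephyr and Nadia each take $186,000; Phaedra's $186,000 share passes to Phaedra's issue.
Phaedra's share ($186,000) is divided into 2 shares of $93,000: Orsolya and Quilla each take $93,000.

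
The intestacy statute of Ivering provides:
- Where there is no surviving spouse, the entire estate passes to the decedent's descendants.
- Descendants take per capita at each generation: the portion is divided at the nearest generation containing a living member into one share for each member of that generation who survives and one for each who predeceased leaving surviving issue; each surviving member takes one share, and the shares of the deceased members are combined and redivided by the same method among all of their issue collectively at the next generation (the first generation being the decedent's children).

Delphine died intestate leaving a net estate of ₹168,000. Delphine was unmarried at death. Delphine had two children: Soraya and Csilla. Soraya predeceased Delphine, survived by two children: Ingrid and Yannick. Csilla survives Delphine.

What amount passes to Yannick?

The entire ₹168,000 passes to the descendants.
That amount (₹168,000) is divided at the children's generation into 2 shares of ₹84,000. Csilla takes ₹84,000. The remaining share for the deceased Soraya (₹84,000) is carried to the next generation.
That pool (₹84,000) is divided at the grandchildren's generation equally among Ingrid and Yannick: ₹42,000 each.

Yannick receives ₹42,000.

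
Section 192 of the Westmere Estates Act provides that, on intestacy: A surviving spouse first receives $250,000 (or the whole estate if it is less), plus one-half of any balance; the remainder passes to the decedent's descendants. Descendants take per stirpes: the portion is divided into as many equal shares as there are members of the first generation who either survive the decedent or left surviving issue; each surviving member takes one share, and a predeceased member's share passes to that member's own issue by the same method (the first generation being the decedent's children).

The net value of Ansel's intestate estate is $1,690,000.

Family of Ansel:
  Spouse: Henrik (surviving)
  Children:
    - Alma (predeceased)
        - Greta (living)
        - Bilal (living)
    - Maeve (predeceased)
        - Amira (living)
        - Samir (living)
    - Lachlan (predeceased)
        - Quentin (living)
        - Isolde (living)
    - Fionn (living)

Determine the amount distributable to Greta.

Greta receives $90,000.

Henrik first takes $250,000, leaving a balance of $1,440,000. Henrik then takes one-half of the balance ($720,000), for a total of $970,000. The remaining $720,000 passes to the descendants.
The descendants' portion ($720,000) is divided into 4 shares of $180,000: Fionn takes $180,000; Alma's $180,000 share passes to Alma's issue; Maeve's $180,000 share passes to Maeve's issue; Lachlan's $180,000 share passes to Lachlan's issue.
Alma's share ($180,000) is divided into 2 shares of $90,000: Greta and Bilal each take $90,000.
Maeve's share ($180,000) is divided into 2 shares of $90,000: Amira and Samir each take $90,000.
Lachlan's share ($180,000) is divided into 2 shares of $90,000: Quentin and Isolde each take $90,000.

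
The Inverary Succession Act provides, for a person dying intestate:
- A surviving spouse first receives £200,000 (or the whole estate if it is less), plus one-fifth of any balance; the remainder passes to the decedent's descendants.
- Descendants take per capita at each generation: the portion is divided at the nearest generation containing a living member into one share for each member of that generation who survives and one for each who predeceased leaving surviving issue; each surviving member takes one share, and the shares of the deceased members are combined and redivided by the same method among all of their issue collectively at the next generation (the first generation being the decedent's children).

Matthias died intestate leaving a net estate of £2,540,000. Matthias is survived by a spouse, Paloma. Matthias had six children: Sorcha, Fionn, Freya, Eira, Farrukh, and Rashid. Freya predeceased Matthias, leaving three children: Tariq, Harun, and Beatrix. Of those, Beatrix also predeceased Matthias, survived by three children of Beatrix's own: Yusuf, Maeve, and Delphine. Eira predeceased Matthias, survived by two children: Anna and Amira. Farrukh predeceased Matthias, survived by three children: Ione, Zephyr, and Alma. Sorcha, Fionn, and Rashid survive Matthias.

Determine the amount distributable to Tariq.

Tariq receives £117,000.

Paloma first takes £200,000, leaving a balance of £2,340,000. Paloma then takes one-fifth of the balance (£468,000), for a total of £668,000. The remaining £1,872,000 passes to the descendants.
The descendants' portion (£1,872,000) is divided at the children's generation into 6 shares of £312,000. Sorcha, Fionn, and Rashid each take £312,000. The 3 shares of the deceased (Freya, Eira, and Farrukh) are combined into a pool of £936,000.
That pool (£936,000) is divided at the grandchildren's generation into 8 shares of £117,000. Tariq, Harun, Anna, Amira, Ione, Zephyr, and Alma each take £117,000. The remaining share for the deceased Beatrix (£117,000) is carried to the next generation.
That pool (£117,000) is divided at the great-grandchildren's generation equally among Yusuf, Maeve, and Delphine: £39,000 each.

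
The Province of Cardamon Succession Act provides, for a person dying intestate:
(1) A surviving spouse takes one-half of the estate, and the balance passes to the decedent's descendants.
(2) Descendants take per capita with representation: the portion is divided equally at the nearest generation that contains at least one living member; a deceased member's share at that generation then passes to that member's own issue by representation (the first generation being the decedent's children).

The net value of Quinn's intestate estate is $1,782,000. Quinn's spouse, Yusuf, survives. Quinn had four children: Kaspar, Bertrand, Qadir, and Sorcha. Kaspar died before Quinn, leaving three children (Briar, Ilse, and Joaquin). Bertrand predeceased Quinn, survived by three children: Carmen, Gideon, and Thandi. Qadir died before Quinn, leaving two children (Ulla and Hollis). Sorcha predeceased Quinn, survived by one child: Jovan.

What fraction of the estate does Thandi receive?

Yusuf takes one-half of $1,782,000 = $891,000. The remaining $891,000 passes to the descendants.
No child survives, so the initial division is made at the grandchildren's generation.
The descendants' portion ($891,000) is divided into 9 shares of $99,000: Briar, Ilse, Joaquin, Carmen, Gideon, Thandi, Ulla, Hollis, and Jovan each take $99,000.

Thandi receives 1/18 of the estate.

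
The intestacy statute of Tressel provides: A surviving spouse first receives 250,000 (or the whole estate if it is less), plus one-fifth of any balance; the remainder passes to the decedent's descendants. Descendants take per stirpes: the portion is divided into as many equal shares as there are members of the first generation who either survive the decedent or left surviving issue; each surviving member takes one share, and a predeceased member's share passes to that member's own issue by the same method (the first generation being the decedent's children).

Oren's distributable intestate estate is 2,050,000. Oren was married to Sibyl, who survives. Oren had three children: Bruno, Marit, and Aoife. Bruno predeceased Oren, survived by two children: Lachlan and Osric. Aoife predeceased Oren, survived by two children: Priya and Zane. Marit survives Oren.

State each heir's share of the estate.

Sibyl first takes 250,000, leaving a balance of 1,800,000. Sibyl then takes one-fifth of the balance (360,000), for a total of 610,000. The remaining 1,440,000 passes to the descendants.
The descendants' portion (1,440,000) is divided into 3 shares of 480,000: Marit takes 480,000; Bruno's 480,000 share passes to Bruno's issue; Aoife's 480,000 share passes to Aoife's issue.
Bruno's share (480,000) is divided into 2 shares of 240,000: Lachlan and Osric each take 240,000.
Aoife's share (480,000) is divided into 2 shares of 240,000: Priya and Zane each take 240,000.

Sibyl: 610,000; Lachlan: 240,000; Osric: 240,000; Marit: 480,000; Priya: 240,000; Zane: 240,000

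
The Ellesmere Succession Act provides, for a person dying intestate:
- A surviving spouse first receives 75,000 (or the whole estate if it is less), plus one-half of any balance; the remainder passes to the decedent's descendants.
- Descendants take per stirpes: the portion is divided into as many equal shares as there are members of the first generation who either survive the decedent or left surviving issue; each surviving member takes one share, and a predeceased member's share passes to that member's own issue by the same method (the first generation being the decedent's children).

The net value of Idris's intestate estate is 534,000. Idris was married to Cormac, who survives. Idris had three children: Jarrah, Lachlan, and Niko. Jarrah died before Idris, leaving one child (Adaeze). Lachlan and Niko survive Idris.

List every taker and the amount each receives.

Cormac: 304,500; Adaeze: 76,500; Lachlan: 76,500; Niko: 76,500

Cormac first takes 75,000, leaving a balance of 459,000. Cormac then takes one-half of the balance (229,500), for a total of 304,500. The remaining 229,500 passes to the descendants.
The descendants' portion (229,500) is divided into 3 shares of 76,500: Lachlan and Niko each take 76,500; Jarrah's 76,500 share passes to Jarrah's issue.
Jarrah's share (76,500) passes entirely to Adaeze.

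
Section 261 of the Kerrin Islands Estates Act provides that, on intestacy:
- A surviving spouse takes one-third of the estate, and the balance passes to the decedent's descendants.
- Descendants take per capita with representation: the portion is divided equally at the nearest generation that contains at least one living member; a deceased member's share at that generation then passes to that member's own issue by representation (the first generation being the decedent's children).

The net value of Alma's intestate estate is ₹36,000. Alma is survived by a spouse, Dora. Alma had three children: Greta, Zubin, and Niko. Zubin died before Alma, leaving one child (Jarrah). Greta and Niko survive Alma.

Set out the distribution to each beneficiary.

Dora takes one-third of ₹36,000 = ₹12,000. The remaining ₹24,000 passes to the descendants.
The descendants' portion (₹24,000) is divided into 3 shares of ₹8,000: Greta and Niko each take ₹8,000; Zubin's ₹8,000 share passes to Zubin's issue.
Zubin's share (₹8,000) passes entirely to Jarrah.

Dora: ₹12,000; Greta: ₹8,000; Jarrah: ₹8,000; Niko: ₹8,000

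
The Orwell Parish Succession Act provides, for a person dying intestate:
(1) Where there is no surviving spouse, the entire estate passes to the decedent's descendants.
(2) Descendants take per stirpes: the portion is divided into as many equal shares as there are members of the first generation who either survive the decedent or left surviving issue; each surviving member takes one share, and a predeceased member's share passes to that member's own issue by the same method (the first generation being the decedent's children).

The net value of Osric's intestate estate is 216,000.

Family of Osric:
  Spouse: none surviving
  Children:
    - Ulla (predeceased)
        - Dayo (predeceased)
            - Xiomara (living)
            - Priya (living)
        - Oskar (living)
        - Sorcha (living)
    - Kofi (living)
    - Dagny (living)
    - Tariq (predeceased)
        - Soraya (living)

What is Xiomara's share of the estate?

The entire 216,000 passes to the descendants.
That amount (216,000) is divided into 4 shares of 54,000: Kofi and Dagny each take 54,000; Ulla's 54,000 share passes to Ulla's issue; Tariq's 54,000 share passes to Tariq's issue.
Ulla's share (54,000) is divided into 3 shares of 18,000: Oskar and Sorcha each take 18,000; Dayo's 18,000 share passes to Dayo's issue.
Dayo's share (18,000) is divided into 2 shares of 9,000: Xiomara and Priya each take 9,000.
Tariq's share (54,000) passes entirely to Soraya.

Xiomara receives 9,000.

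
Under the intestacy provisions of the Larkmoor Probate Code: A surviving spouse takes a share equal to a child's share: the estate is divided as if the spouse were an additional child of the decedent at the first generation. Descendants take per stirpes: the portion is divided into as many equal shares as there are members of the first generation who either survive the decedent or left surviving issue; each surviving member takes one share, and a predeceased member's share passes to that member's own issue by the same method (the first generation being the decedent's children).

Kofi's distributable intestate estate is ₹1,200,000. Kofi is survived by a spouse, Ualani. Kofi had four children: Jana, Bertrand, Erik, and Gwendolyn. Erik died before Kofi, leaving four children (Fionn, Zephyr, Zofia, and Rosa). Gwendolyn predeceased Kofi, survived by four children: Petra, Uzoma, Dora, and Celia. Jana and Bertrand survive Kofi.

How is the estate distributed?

The spouse counts as an additional share at the children's level, so there are 5 primary shares of ₹240,000. Ualani takes one such share (₹240,000).
The children's combined portion (₹960,000) is divided into 4 shares of ₹240,000: Jana and Bertrand each take ₹240,000; Erik's ₹240,000 share passes to Erik's issue; Gwendolyn's ₹240,000 share passes to Gwendolyn's issue.
Erik's share (₹240,000) is divided into 4 shares of ₹60,000: Fionn, Zephyr, Zofia, and Rosa each take ₹60,000.
Gwendolyn's share (₹240,000) is divided into 4 shares of ₹60,000: Petra, Uzoma, Dora, and Celia each take ₹60,000.

Ualani: ₹240,000; Jana: ₹240,000; Bertrand: ₹240,000; Fionn: ₹60,000; Zephyr: ₹60,000; Zofia: ₹60,000; Rosa: ₹60,000; Petra: ₹60,000; Uzoma: ₹60,000; Dora: ₹60,000; Celia: ₹60,000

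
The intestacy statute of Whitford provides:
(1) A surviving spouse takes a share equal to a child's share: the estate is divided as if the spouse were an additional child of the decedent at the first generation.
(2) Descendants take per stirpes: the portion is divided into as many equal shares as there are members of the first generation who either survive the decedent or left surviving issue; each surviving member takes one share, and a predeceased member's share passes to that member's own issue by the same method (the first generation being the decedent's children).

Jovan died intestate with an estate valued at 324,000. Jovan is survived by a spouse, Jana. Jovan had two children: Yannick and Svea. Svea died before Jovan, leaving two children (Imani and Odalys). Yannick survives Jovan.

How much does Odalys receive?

The spouse counts as an additional share at the children's level, so there are 3 primary shares of 108,000. Jana takes one such share (108,000).
The children's combined portion (216,000) is divided into 2 shares of 108,000: Yannick takes 108,000; Svea's 108,000 share passes to Svea's issue.
Svea's share (108,000) is divided into 2 shares of 54,000: Imani and Odalys each take 54,000.

Odalys receives 54,000.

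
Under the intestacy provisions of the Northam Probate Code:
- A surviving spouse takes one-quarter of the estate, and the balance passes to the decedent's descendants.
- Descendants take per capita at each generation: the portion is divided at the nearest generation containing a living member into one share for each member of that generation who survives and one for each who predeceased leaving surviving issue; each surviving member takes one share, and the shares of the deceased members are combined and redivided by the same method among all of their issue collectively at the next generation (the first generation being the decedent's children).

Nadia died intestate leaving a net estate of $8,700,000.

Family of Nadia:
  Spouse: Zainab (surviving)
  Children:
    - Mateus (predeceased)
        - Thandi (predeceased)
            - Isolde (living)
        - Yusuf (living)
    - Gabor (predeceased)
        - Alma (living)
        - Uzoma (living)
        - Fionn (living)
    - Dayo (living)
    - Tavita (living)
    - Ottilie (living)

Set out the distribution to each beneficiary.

Zainab takes one-quarter of $8,700,000 = $2,175,000. The remaining $6,525,000 passes to the descendants.
The descendants' portion ($6,525,000) is divided at the children's generation into 5 shares of $1,305,000. Dayo, Tavita, and Ottilie each take $1,305,000. The 2 shares of the deceased (Mateus and Gabor) are combined into a pool of $2,610,000.
That pool ($2,610,000) is divided at the grandchildren's generation into 5 shares of $522,000. Yusuf, Alma, Uzoma, and Fionn each take $522,000. The remaining share for the deceased Thandi ($522,000) is carried to the next generation.
That pool ($522,000) passes entirely to Isolde, the sole taker at the great-grandchildren's generation.

Zainab: $2,175,000; Isolde: $522,000; Yusuf: $522,000; Alma: $522,000; Uzoma: $522,000; Fionn: $522,000; Dayo: $1,305,000; Tavita: $1,305,000; Ottilie: $1,305,000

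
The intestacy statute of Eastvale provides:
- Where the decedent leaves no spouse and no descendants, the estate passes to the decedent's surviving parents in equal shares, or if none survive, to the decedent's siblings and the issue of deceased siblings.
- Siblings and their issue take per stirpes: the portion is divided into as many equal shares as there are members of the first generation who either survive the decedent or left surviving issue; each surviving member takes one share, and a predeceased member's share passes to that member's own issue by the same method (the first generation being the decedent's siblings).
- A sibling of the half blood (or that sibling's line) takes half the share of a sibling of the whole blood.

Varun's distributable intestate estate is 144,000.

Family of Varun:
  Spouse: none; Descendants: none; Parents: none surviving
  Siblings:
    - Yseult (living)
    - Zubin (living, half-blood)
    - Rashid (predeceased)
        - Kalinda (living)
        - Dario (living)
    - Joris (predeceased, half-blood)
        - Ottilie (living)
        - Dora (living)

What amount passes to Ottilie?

The entire 144,000 passes to the siblings and their issue.
Counting each half-blood sibling's line as half a unit, there are 3 units in 144,000, so one unit is 48,000. Whole-blood lines (Yseult and Rashid) take 48,000 each; half-blood lines (Zubin and Joris) take 24,000 each.
Rashid's share (48,000) is divided into 2 shares of 24,000: Kalinda and Dario each take 24,000.
Joris's share (24,000) is divided into 2 shares of 12,000: Ottilie and Dora each take 12,000.

Ottilie receives 12,000.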